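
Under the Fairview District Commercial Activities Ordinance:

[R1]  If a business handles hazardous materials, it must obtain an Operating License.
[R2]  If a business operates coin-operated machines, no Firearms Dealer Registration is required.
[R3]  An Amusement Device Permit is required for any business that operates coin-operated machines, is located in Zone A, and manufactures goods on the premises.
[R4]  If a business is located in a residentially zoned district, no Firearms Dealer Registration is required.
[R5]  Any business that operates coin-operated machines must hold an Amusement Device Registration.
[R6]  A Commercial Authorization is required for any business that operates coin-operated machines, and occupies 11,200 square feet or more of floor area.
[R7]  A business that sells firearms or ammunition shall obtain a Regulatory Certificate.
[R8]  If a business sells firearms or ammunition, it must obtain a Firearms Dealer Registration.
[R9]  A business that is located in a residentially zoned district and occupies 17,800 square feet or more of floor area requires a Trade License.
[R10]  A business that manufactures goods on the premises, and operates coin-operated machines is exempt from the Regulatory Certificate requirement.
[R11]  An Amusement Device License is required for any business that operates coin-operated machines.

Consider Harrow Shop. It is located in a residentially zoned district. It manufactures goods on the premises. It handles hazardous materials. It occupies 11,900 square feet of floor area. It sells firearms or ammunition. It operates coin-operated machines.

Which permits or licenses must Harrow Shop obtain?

[R1] handles hazardous materials → Operating License required.
[R2] operates coin-operated machines → exempt from Firearms Dealer Registration.
[R3] operates coin-operated machines; is located in a residentially zoned district (not: is located in Zone A); manufactures goods on the premises → Amusement Device Permit not required.
[R4] is located in a residentially zoned district → exempt from Firearms Dealer Registration.
[R5] operates coin-operated machines → Amusement Device Registration required.
[R6] operates coin-operated machines; floor area 11,900 square feet ≥ 11,200 square feet → Commercial Authorization required.
[R7] sells firearms or ammunition → Regulatory Certificate required.
[R8] sells firearms or ammunition → Firearms Dealer Registration required.
[R9] is located in a residentially zoned district; floor area 11,900 square feet < 17,800 square feet → Trade License not required.
[R10] manufactures goods on the premises; operates coin-operated machines → exempt from Regulatory Certificate.
[R11] operates coin-operated machines → Amusement Device License required.

Amusement Device License, Amusement Device Registration, Commercial Authorization, Operating License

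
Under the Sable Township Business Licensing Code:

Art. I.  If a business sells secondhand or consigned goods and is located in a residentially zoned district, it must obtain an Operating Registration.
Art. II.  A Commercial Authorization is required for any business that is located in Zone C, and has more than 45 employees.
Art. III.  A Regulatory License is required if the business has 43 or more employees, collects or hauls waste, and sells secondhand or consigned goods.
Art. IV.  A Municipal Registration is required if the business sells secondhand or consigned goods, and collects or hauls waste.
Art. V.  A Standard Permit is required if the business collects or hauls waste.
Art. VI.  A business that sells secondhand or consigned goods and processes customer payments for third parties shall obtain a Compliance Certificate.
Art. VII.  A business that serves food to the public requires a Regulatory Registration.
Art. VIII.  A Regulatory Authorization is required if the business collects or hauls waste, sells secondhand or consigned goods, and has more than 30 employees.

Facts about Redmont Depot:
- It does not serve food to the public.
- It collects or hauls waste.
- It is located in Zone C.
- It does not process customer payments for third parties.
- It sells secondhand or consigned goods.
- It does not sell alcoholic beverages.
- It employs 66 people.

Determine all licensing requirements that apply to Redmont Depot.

Commercial Authorization, Municipal Registration, Regulatory Authorization, Regulatory License, Standard Permit

Art. I. sells secondhand or consigned goods; is located in Zone C (not: is located in a residentially zoned district) → Operating Registration not required.
Art. II. is located in Zone C; employees 66 > 45 → Commercial Authorization required.
Art. III. employees 66 ≥ 43; collects or hauls waste; sells secondhand or consigned goods → Regulatory License required.
Art. IV. sells secondhand or consigned goods; collects or hauls waste → Municipal Registration required.
Art. V. collects or hauls waste → Standard Permit required.
Art. VI. sells secondhand or consigned goods; does not process customer payments for third parties → Compliance Certificate not required.
Art. VII. does not serve food to the public → Regulatory Registration not required.
Art. VIII. collects or hauls waste; sells secondhand or consigned goods; employees 66 > 30 → Regulatory Authorization required.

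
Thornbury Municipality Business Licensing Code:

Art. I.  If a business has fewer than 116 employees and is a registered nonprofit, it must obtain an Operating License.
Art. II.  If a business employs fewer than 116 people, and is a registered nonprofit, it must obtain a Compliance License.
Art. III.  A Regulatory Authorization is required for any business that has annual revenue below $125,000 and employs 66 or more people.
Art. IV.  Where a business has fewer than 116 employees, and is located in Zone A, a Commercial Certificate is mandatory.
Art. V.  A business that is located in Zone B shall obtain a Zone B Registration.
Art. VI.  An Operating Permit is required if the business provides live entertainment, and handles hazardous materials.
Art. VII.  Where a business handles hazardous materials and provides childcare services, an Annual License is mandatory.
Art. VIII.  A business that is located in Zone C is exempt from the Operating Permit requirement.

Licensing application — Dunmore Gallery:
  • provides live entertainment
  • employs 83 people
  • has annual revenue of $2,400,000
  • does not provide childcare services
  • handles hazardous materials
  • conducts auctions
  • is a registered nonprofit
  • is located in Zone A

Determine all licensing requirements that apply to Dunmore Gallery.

Commercial Certificate, Compliance License, Operating License, Operating Permit

Art. I. employees 83 < 116; is a registered nonprofit → Operating License required.
Art. II. employees 83 < 116; is a registered nonprofit → Compliance License required.
Art. III. revenue $2,400,000 ≥ $125,000; employees 83 ≥ 66 → Regulatory Authorization not required.
Art. IV. employees 83 < 116; is located in Zone A → Commercial Certificate required.
Art. V. is located in Zone A (not: is located in Zone B) → Zone B Registration not required.
Art. VI. provides live entertainment; handles hazardous materials → Operating Permit required.
Art. VII. handles hazardous materials; does not provide childcare services → Annual License not required.
Art. VIII. is located in Zone A (not: is located in Zone C) → Operating Permit exemption does not apply.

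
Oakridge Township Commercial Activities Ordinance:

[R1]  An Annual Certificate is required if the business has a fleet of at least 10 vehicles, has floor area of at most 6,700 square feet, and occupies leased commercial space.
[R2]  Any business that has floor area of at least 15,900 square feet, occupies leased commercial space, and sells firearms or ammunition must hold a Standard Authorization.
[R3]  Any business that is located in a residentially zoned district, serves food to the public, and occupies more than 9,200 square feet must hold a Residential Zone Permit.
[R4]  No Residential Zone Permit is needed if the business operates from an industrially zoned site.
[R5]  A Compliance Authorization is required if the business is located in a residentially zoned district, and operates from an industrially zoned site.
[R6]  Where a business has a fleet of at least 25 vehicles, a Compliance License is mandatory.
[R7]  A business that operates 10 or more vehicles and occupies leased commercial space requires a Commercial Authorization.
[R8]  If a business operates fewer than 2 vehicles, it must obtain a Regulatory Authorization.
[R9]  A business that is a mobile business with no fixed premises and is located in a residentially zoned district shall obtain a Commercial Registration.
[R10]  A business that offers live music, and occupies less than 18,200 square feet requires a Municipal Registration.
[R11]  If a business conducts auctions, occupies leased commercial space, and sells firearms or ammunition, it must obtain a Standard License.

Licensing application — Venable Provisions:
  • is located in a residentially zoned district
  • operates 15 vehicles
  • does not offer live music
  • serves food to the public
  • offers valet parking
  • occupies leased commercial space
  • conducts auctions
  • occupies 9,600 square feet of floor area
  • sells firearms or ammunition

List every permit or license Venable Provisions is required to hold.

[R1] vehicles 15 ≥ 10; floor area 9,600 square feet > 6,700 square feet; occupies leased commercial space → Annual Certificate not required.
[R2] floor area 9,600 square feet < 15,900 square feet; occupies leased commercial space; sells firearms or ammunition → Standard Authorization not required.
[R3] is located in a residentially zoned district; serves food to the public; floor area 9,600 square feet > 9,200 square feet → Residential Zone Permit required.
[R4] occupies leased commercial space (not: operates from an industrially zoned site) → Residential Zone Permit exemption does not apply.
[R5] is located in a residentially zoned district; occupies leased commercial space (not: operates from an industrially zoned site) → Compliance Authorization not required.
[R6] vehicles 15 < 25 → Compliance License not required.
[R7] vehicles 15 ≥ 10; occupies leased commercial space → Commercial Authorization required.
[R8] vehicles 15 ≥ 2 → Regulatory Authorization not required.
[R9] occupies leased commercial space (not: is a mobile business with no fixed premises); is located in a residentially zoned district → Commercial Registration not required.
[R10] does not offer live music; floor area 9,600 square feet < 18,200 square feet → Municipal Registration not required.
[R11] conducts auctions; occupies leased commercial space; sells firearms or ammunition → Standard License required.

Commercial Authorization, Residential Zone Permit, Standard License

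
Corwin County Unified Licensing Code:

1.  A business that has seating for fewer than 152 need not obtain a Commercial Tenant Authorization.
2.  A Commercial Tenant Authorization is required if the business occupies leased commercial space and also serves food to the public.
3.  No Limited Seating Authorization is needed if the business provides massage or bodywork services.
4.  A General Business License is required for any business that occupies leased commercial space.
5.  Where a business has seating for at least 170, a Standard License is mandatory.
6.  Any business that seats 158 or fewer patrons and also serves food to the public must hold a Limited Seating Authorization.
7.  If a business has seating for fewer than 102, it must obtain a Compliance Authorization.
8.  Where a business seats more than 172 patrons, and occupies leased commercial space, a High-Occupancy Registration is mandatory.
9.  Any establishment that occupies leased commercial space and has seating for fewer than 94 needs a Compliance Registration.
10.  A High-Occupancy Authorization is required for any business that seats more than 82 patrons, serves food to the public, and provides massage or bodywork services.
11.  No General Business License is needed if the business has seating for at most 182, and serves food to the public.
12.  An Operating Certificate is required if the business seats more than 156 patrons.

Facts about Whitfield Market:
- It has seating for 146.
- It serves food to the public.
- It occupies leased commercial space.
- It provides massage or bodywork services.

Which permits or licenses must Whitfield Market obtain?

High-Occupancy Authorization

1. seating 146 < 152 → exempt from Commercial Tenant Authorization.
2. occupies leased commercial space; serves food to the public → Commercial Tenant Authorization required.
3. provides massage or bodywork services → exempt from Limited Seating Authorization.
4. occupies leased commercial space → General Business License required.
5. seating 146 < 170 → Standard License not required.
6. seating 146 ≤ 158; serves food to the public → Limited Seating Authorization required.
7. seating 146 ≥ 102 → Compliance Authorization not required.
8. seating 146 ≤ 172; occupies leased commercial space → High-Occupancy Registration not required.
9. occupies leased commercial space; seating 146 ≥ 94 → Compliance Registration not required.
10. seating 146 > 82; serves food to the public; provides massage or bodywork services → High-Occupancy Authorization required.
11. seating 146 ≤ 182; serves food to the public → exempt from General Business License.
12. seating 146 ≤ 156 → Operating Certificate not required.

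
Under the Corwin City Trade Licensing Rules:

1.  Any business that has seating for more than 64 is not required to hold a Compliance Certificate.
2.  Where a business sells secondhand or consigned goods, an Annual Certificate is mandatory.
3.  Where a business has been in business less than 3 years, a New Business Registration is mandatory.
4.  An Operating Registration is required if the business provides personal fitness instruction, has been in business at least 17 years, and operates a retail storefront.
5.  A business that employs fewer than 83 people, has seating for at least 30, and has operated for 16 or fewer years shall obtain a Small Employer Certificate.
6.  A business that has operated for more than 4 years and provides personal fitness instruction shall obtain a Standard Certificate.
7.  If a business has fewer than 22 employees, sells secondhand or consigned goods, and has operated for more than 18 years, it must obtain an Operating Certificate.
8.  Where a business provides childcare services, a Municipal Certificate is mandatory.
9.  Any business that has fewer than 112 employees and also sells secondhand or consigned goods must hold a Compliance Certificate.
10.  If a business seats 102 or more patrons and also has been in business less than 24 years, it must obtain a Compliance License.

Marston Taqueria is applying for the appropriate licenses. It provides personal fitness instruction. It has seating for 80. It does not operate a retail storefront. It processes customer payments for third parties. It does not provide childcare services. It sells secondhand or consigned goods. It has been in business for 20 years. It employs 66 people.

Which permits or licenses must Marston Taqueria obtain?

1. seating 80 > 64 → exempt from Compliance Certificate.
2. sells secondhand or consigned goods → Annual Certificate required.
3. years in business 20 ≥ 3 → New Business Registration not required.
4. provides personal fitness instruction; years in business 20 ≥ 17; does not operate a retail storefront → Operating Registration not required.
5. employees 66 < 83; seating 80 ≥ 30; years in business 20 > 16 → Small Employer Certificate not required.
6. years in business 20 > 4; provides personal fitness instruction → Standard Certificate required.
7. employees 66 ≥ 22; sells secondhand or consigned goods; years in business 20 > 18 → Operating Certificate not required.
8. does not provide childcare services → Municipal Certificate not required.
9. employees 66 < 112; sells secondhand or consigned goods → Compliance Certificate required.
10. seating 80 < 102; years in business 20 < 24 → Compliance License not required.

Annual Certificate, Standard Certificate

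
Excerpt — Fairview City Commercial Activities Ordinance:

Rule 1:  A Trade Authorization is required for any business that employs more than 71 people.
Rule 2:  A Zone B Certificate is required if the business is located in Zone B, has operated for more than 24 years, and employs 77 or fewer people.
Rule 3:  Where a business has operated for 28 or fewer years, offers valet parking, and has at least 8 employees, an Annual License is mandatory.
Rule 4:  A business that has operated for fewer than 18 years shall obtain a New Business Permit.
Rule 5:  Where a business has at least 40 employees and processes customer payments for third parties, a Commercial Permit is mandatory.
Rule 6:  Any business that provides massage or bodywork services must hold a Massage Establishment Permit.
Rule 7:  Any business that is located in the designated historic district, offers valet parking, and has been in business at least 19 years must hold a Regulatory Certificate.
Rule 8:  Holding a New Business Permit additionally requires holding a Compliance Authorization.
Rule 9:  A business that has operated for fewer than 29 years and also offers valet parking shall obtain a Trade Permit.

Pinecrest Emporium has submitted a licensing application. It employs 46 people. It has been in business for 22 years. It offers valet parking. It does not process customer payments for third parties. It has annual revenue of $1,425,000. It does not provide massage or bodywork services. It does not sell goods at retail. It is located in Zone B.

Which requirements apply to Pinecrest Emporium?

Annual License, Trade Permit

Rule 1: employees 46 ≤ 71 → Trade Authorization not required.
Rule 2: is located in Zone B; years in business 22 ≤ 24; employees 46 ≤ 77 → Zone B Certificate not required.
Rule 3: years in business 22 ≤ 28; offers valet parking; employees 46 ≥ 8 → Annual License required.
Rule 4: years in business 22 ≥ 18 → New Business Permit not required.
Rule 5: employees 46 ≥ 40; does not process customer payments for third parties → Commercial Permit not required.
Rule 6: does not provide massage or bodywork services → Massage Establishment Permit not required.
Rule 7: is located in Zone B (not: is located in the designated historic district); offers valet parking; years in business 22 ≥ 19 → Regulatory Certificate not required.
Rule 8: New Business Permit is not required → no effect.
Rule 9: years in business 22 < 29; offers valet parking → Trade Permit required.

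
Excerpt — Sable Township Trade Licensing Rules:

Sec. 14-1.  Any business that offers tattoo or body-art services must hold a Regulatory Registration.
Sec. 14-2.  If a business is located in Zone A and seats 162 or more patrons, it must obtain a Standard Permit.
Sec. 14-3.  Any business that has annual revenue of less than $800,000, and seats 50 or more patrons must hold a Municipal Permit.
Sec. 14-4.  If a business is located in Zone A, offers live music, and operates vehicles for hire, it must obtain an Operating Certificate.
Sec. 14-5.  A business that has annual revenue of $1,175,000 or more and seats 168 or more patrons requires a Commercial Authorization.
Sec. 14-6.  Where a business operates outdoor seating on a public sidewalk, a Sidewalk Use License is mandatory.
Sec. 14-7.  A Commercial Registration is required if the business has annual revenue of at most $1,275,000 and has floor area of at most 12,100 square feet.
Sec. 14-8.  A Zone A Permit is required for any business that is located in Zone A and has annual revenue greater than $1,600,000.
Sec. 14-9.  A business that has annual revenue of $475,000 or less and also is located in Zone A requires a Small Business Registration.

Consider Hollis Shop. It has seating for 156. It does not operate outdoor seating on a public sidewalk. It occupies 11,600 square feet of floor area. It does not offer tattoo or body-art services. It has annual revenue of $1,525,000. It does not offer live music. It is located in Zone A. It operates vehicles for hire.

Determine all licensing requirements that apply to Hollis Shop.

Sec. 14-1. does not offer tattoo or body-art services → Regulatory Registration not required.
Sec. 14-2. is located in Zone A; seating 156 < 162 → Standard Permit not required.
Sec. 14-3. revenue $1,525,000 ≥ $800,000; seating 156 ≥ 50 → Municipal Permit not required.
Sec. 14-4. is located in Zone A; does not offer live music; operates vehicles for hire → Operating Certificate not required.
Sec. 14-5. revenue $1,525,000 ≥ $1,175,000; seating 156 < 168 → Commercial Authorization not required.
Sec. 14-6. does not operate outdoor seating on a public sidewalk → Sidewalk Use License not required.
Sec. 14-7. revenue $1,525,000 > $1,275,000; floor area 11,600 square feet ≤ 12,100 square feet → Commercial Registration not required.
Sec. 14-8. is located in Zone A; revenue $1,525,000 ≤ $1,600,000 → Zone A Permit not required.
Sec. 14-9. revenue $1,525,000 > $475,000; is located in Zone A → Small Business Registration not required.

None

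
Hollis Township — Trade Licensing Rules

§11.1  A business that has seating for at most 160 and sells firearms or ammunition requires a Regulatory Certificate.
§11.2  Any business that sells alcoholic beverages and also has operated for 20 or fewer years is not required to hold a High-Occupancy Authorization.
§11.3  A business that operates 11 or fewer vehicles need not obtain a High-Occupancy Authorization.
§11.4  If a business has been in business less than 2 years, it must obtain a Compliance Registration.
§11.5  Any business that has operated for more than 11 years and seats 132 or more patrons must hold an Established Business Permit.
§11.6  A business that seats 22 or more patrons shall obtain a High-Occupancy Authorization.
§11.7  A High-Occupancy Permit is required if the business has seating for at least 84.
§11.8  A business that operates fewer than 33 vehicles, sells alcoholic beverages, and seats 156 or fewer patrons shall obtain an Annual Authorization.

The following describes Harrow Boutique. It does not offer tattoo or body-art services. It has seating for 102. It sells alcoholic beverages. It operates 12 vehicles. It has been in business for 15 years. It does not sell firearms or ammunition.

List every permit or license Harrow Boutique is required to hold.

Annual Authorization, High-Occupancy Permit

§11.1 seating 102 ≤ 160; does not sell firearms or ammunition → Regulatory Certificate not required.
§11.2 sells alcoholic beverages; years in business 15 ≤ 20 → exempt from High-Occupancy Authorization.
§11.3 vehicles 12 > 11 → High-Occupancy Authorization exemption does not apply.
§11.4 years in business 15 ≥ 2 → Compliance Registration not required.
§11.5 years in business 15 > 11; seating 102 < 132 → Established Business Permit not required.
§11.6 seating 102 ≥ 22 → High-Occupancy Authorization required.
§11.7 seating 102 ≥ 84 → High-Occupancy Permit required.
§11.8 vehicles 12 < 33; sells alcoholic beverages; seating 102 ≤ 156 → Annual Authorization required.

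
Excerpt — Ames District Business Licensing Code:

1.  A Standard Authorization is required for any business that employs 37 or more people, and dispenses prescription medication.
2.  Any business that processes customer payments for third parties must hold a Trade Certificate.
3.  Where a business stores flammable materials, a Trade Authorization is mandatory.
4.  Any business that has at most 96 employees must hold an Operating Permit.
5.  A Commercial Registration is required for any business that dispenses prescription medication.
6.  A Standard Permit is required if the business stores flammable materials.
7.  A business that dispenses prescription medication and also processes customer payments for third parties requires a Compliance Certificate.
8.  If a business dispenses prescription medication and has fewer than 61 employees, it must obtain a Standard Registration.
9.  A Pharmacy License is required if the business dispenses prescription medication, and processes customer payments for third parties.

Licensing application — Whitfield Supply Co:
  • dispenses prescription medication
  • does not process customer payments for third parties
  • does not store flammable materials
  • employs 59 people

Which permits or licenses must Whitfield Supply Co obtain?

Commercial Registration, Operating Permit, Standard Authorization, Standard Registration

1. employees 59 ≥ 37; dispenses prescription medication → Standard Authorization required.
2. does not process customer payments for third parties → Trade Certificate not required.
3. does not store flammable materials → Trade Authorization not required.
4. employees 59 ≤ 96 → Operating Permit required.
5. dispenses prescription medication → Commercial Registration required.
6. does not store flammable materials → Standard Permit not required.
7. dispenses prescription medication; does not process customer payments for third parties → Compliance Certificate not required.
8. dispenses prescription medication; employees 59 < 61 → Standard Registration required.
9. dispenses prescription medication; does not process customer payments for third parties → Pharmacy License not required.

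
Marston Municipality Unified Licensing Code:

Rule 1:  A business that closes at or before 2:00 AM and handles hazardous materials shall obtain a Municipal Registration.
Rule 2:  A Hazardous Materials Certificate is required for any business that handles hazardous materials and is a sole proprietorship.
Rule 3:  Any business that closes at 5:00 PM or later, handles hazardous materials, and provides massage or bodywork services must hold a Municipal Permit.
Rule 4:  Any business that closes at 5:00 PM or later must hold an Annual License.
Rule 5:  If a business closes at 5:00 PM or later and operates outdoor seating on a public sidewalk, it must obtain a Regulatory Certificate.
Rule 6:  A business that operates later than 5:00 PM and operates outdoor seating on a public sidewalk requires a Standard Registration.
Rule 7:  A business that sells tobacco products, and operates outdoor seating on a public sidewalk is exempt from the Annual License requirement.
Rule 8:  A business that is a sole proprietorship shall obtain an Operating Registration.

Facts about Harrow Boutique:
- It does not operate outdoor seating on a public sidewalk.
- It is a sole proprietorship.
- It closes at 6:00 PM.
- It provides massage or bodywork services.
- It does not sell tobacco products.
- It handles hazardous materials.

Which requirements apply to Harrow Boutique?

Rule 1: closes 6:00 PM, at/before 2:00 AM; handles hazardous materials → Municipal Registration required.
Rule 2: handles hazardous materials; is a sole proprietorship → Hazardous Materials Certificate required.
Rule 3: closes 6:00 PM, after 5:00 PM; handles hazardous materials; provides massage or bodywork services → Municipal Permit required.
Rule 4: closes 6:00 PM, after 5:00 PM → Annual License required.
Rule 5: closes 6:00 PM, after 5:00 PM; does not operate outdoor seating on a public sidewalk → Regulatory Certificate not required.
Rule 6: closes 6:00 PM, after 5:00 PM; does not operate outdoor seating on a public sidewalk → Standard Registration not required.
Rule 7: does not sell tobacco products; does not operate outdoor seating on a public sidewalk → Annual License exemption does not apply.
Rule 8: is a sole proprietorship → Operating Registration required.

Annual License, Hazardous Materials Certificate, Municipal Permit, Municipal Registration, Operating Registration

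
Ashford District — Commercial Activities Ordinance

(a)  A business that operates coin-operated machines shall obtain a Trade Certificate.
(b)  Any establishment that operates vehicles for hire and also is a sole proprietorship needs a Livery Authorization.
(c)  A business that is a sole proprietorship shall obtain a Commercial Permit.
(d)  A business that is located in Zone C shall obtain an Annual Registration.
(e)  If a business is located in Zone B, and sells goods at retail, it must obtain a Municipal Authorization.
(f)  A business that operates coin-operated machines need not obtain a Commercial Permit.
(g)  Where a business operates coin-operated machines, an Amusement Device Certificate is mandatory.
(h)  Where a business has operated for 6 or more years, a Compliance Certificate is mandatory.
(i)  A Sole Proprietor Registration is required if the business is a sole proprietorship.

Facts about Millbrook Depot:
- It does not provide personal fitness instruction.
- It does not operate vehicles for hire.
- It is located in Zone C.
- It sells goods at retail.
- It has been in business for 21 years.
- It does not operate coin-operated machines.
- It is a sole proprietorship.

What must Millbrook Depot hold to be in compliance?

(a) does not operate coin-operated machines → Trade Certificate not required.
(b) does not operate vehicles for hire; is a sole proprietorship → Livery Authorization not required.
(c) is a sole proprietorship → Commercial Permit required.
(d) is located in Zone C → Annual Registration required.
(e) is located in Zone C (not: is located in Zone B); sells goods at retail → Municipal Authorization not required.
(f) does not operate coin-operated machines → Commercial Permit exemption does not apply.
(g) does not operate coin-operated machines → Amusement Device Certificate not required.
(h) years in business 21 ≥ 6 → Compliance Certificate required.
(i) is a sole proprietorship → Sole Proprietor Registration required.

Annual Registration, Commercial Permit, Compliance Certificate, Sole Proprietor Registration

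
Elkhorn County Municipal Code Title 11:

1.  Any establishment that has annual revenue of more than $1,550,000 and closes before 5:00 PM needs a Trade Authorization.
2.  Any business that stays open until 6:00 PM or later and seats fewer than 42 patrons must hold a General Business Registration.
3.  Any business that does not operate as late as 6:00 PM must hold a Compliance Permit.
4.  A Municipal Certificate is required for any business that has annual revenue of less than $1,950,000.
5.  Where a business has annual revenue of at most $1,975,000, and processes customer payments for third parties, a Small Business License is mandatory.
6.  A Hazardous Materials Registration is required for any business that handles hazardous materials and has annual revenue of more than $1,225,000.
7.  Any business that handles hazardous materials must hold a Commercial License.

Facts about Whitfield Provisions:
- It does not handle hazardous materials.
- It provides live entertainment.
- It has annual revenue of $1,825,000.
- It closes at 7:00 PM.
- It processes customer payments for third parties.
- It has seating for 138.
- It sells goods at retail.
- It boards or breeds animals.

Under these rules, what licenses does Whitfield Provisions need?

Municipal Certificate, Small Business License

1. revenue $1,825,000 > $1,550,000; closes 7:00 PM, after 5:00 PM → Trade Authorization not required.
2. closes 7:00 PM, after 6:00 PM; seating 138 ≥ 42 → General Business Registration not required.
3. closes 7:00 PM, after 6:00 PM → Compliance Permit not required.
4. revenue $1,825,000 < $1,950,000 → Municipal Certificate required.
5. revenue $1,825,000 ≤ $1,975,000; processes customer payments for third parties → Small Business License required.
6. does not handle hazardous materials; revenue $1,825,000 > $1,225,000 → Hazardous Materials Registration not required.
7. does not handle hazardous materials → Commercial License not required.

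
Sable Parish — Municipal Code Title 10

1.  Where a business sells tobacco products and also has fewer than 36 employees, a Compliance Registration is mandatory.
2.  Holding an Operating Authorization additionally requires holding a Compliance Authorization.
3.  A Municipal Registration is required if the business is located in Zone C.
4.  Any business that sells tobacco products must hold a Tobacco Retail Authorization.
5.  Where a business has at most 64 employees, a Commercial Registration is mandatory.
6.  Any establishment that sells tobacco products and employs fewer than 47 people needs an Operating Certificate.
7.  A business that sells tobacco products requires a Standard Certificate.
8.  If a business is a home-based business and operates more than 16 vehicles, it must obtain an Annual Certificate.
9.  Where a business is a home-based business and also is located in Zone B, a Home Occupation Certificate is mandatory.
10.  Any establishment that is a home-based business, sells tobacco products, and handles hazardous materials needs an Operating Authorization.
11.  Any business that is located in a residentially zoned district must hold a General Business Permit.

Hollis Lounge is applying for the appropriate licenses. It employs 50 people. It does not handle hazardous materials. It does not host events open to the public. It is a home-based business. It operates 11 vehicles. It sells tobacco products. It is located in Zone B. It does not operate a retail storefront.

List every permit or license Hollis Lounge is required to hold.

Commercial Registration, Home Occupation Certificate, Standard Certificate, Tobacco Retail Authorization

1. sells tobacco products; employees 50 ≥ 36 → Compliance Registration not required.
2. Operating Authorization is not required → no effect.
3. is located in Zone B (not: is located in Zone C) → Municipal Registration not required.
4. sells tobacco products → Tobacco Retail Authorization required.
5. employees 50 ≤ 64 → Commercial Registration required.
6. sells tobacco products; employees 50 ≥ 47 → Operating Certificate not required.
7. sells tobacco products → Standard Certificate required.
8. is a home-based business; vehicles 11 ≤ 16 → Annual Certificate not required.
9. is a home-based business; is located in Zone B → Home Occupation Certificate required.
10. is a home-based business; sells tobacco products; does not handle hazardous materials → Operating Authorization not required.
11. is located in Zone B (not: is located in a residentially zoned district) → General Business Permit not required.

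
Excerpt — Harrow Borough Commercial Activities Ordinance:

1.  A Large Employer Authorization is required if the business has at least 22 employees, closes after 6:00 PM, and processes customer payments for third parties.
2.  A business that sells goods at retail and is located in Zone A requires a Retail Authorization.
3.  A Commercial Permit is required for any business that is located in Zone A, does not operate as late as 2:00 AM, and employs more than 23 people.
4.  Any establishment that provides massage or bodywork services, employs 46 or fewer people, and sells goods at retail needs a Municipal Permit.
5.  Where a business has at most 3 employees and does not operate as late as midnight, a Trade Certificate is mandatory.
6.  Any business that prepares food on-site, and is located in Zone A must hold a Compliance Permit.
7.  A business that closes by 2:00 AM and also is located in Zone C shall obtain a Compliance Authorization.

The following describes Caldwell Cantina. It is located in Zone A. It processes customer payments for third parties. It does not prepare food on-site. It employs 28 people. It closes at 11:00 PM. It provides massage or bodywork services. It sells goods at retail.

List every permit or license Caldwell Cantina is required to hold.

Commercial Permit, Large Employer Authorization, Municipal Permit, Retail Authorization

1. employees 28 ≥ 22; closes 11:00 PM, after 6:00 PM; processes customer payments for third parties → Large Employer Authorization required.
2. sells goods at retail; is located in Zone A → Retail Authorization required.
3. is located in Zone A; closes 11:00 PM, at/before 2:00 AM; employees 28 > 23 → Commercial Permit required.
4. provides massage or bodywork services; employees 28 ≤ 46; sells goods at retail → Municipal Permit required.
5. employees 28 > 3; closes 11:00 PM, at/before midnight → Trade Certificate not required.
6. does not prepare food on-site; is located in Zone A → Compliance Permit not required.
7. closes 11:00 PM, at/before 2:00 AM; is located in Zone A (not: is located in Zone C) → Compliance Authorization not required.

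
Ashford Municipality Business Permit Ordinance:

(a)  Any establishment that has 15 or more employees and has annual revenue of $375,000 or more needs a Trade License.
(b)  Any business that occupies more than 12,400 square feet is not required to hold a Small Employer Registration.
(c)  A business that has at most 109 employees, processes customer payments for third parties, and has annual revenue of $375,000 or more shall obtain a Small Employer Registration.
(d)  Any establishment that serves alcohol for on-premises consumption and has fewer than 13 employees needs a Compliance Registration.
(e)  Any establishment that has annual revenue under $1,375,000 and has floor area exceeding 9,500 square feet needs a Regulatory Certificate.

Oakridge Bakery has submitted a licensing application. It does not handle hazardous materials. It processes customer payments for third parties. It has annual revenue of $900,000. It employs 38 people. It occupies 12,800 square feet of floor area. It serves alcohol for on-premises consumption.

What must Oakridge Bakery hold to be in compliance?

Regulatory Certificate, Trade License

(a) employees 38 ≥ 15; revenue $900,000 ≥ $375,000 → Trade License required.
(b) floor area 12,800 square feet > 12,400 square feet → exempt from Small Employer Registration.
(c) employees 38 ≤ 109; processes customer payments for third parties; revenue $900,000 ≥ $375,000 → Small Employer Registration required.
(d) serves alcohol for on-premises consumption; employees 38 ≥ 13 → Compliance Registration not required.
(e) revenue $900,000 < $1,375,000; floor area 12,800 square feet > 9,500 square feet → Regulatory Certificate required.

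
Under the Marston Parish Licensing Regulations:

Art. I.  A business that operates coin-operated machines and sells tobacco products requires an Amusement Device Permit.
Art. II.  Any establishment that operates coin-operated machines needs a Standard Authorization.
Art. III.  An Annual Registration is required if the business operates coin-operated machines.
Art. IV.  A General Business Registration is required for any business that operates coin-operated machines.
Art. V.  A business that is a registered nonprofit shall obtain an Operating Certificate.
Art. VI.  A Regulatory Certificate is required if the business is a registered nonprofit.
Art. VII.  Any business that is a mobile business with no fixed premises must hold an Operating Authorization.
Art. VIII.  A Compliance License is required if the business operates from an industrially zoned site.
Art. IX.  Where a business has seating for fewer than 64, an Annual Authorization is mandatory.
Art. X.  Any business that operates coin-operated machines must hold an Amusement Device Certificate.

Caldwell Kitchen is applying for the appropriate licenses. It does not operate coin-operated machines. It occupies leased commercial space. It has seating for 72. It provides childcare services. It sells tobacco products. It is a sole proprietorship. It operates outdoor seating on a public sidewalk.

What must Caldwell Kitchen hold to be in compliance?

Art. I. does not operate coin-operated machines; sells tobacco products → Amusement Device Permit not required.
Art. II. does not operate coin-operated machines → Standard Authorization not required.
Art. III. does not operate coin-operated machines → Annual Registration not required.
Art. IV. does not operate coin-operated machines → General Business Registration not required.
Art. V. is a sole proprietorship (not: is a registered nonprofit) → Operating Certificate not required.
Art. VI. is a sole proprietorship (not: is a registered nonprofit) → Regulatory Certificate not required.
Art. VII. occupies leased commercial space (not: is a mobile business with no fixed premises) → Operating Authorization not required.
Art. VIII. occupies leased commercial space (not: operates from an industrially zoned site) → Compliance License not required.
Art. IX. seating 72 ≥ 64 → Annual Authorization not required.
Art. X. does not operate coin-operated machines → Amusement Device Certificate not required.

None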